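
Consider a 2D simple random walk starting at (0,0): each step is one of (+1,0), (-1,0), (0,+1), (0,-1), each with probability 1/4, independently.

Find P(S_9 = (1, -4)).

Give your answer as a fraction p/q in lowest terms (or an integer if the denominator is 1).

Let h be the number of horizontal steps (so 9-h are vertical). To end at (1,-4) need (h+1)/2 right-steps and ((9-h)-4)/2 up-steps.
Sum over h with 1 ≤ h ≤ 5, h ≡ 1 (mod 2), 9-h ≡ 0 (mod 2):
h=1: C(9,1)·C(1,1)·C(8,2) = 9·1·28 = 252
h=3: C(9,3)·C(3,2)·C(6,1) = 84·3·6 = 1512
h=5: C(9,5)·C(5,3)·C(4,0) = 126·10·1 = 1260
Total favorable: 3024
Total paths: 4^9 = 262144
P = 3024/262144 = 189/16384

Answer: 189/16384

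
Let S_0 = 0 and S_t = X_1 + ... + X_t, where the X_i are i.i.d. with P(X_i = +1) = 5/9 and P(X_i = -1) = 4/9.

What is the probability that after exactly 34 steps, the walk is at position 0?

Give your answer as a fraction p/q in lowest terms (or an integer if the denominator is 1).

To be at 0 after 34 steps: need exactly 17 steps of +1 and 17 of -1.
Number of such sequences: C(34,17) = 2333606220
Each has probability (5/9)^17 · (4/9)^17 = 13107200000000000000000/278128389443693511257285776231761
P = 2333606220 · 13107200000000000000000/278128389443693511257285776231761 = 1132853460992000000000000000000/10301051460877537453973547267843

Answer: 1132853460992000000000000000000/10301051460877537453973547267843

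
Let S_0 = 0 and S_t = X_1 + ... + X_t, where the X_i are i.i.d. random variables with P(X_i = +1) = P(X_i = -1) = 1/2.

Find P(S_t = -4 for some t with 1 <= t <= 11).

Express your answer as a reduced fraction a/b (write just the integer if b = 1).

Count via complement. Let g(t,s) = #length-t paths at position s with S_1..S_t all ≠ -4.
g(t,s) = g(t-1,s-1) + g(t-1,s+1) for s ≠ -4; g(t,-4) = 0.
t=0: g(0,0)=1
t=1: g(1,-1)=1 g(1,1)=1
t=2: g(2,-2)=1 g(2,0)=2 g(2,2)=1
t=3: g(3,-3)=1 g(3,-1)=3 g(3,1)=3 g(3,3)=1
t=4: g(4,-2)=4 g(4,0)=6 g(4,2)=4 g(4,4)=1
t=5: g(5,-3)=4 g(5,-1)=10 g(5,1)=10 g(5,3)=5 g(5,5)=1
t=6: g(6,-2)=14 g(6,0)=20 g(6,2)=15 g(6,4)=6 g(6,6)=1
t=7: g(7,-3)=14 g(7,-1)=34 g(7,1)=35 g(7,3)=21 g(7,5)=7 g(7,7)=1
t=8: g(8,-2)=48 g(8,0)=69 g(8,2)=56 g(8,4)=28 g(8,6)=8 g(8,8)=1
t=9: g(9,-3)=48 g(9,-1)=117 g(9,1)=125 g(9,3)=84 g(9,5)=36 g(9,7)=9 g(9,9)=1
t=10: g(10,-2)=165 g(10,0)=242 g(10,2)=209 g(10,4)=120 g(10,6)=45 g(10,8)=10 g(10,10)=1
t=11: g(11,-3)=165 g(11,-1)=407 g(11,1)=451 g(11,3)=329 g(11,5)=165 g(11,7)=55 g(11,9)=11 g(11,11)=1
Paths never hitting -4: Σ_s g(11,s) = 1584
Paths hitting -4: 2^11 - 1584 = 464
P = 464/2048 = 29/128

Answer: 29/128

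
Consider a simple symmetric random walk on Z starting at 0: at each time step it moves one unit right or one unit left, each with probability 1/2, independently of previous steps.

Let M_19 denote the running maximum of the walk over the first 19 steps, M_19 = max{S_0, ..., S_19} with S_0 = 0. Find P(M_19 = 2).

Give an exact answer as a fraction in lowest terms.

Answer: 37791/262144

Derivation:
Let M_19 = max(S_0,...,S_19). Use the reflection principle: for j ≥ 1, #{paths with M_19 ≥ j} = #{S_19 ≥ j} + #{S_19 ≥ j+1}.
By reflection, #{M_19 ≥ 2} = #{S_19 ≥ 2} + #{S_19 ≥ 3} = 169766 + 169766 = 339532.
#{M_19 ≥ 3} = #{S_19 ≥ 3} + #{S_19 ≥ 4} = 169766 + 94184 = 263950.
#{M_19 = 2} = 339532 - 263950 = 75582.
P(M_19 = 2) = 75582/524288 = 37791/262144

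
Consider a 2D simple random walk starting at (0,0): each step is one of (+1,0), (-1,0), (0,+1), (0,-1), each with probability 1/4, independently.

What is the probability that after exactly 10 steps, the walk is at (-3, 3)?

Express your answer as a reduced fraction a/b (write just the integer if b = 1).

Let h be the number of horizontal steps (so 10-h are vertical). To end at (-3,3) need (h-3)/2 right-steps and ((10-h)+3)/2 up-steps.
Sum over h with 3 ≤ h ≤ 7, h ≡ 1 (mod 2), 10-h ≡ 1 (mod 2):
h=3: C(10,3)·C(3,0)·C(7,5) = 120·1·21 = 2520
h=5: C(10,5)·C(5,1)·C(5,4) = 252·5·5 = 6300
h=7: C(10,7)·C(7,2)·C(3,3) = 120·21·1 = 2520
Total favorable: 11340
Total paths: 4^10 = 1048576
P = 11340/1048576 = 2835/262144

Answer: 2835/262144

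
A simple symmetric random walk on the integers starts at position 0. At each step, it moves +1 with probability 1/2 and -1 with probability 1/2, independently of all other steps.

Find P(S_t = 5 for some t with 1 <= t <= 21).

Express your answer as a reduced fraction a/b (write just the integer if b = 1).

Count via complement. Let g(t,s) = #length-t paths at position s with S_1..S_t all ≠ 5.
g(t,s) = g(t-1,s-1) + g(t-1,s+1) for s ≠ 5; g(t,5) = 0.
t=0: g(0,0)=1
t=1: g(1,-1)=1 g(1,1)=1
t=2: g(2,-2)=1 g(2,0)=2 g(2,2)=1
t=3: g(3,-3)=1 g(3,-1)=3 g(3,1)=3 g(3,3)=1
t=4: g(4,-4)=1 g(4,-2)=4 g(4,0)=6 g(4,2)=4 g(4,4)=1
t=5: g(5,-5)=1 g(5,-3)=5 g(5,-1)=10 g(5,1)=10 g(5,3)=5
t=6: g(6,-6)=1 g(6,-4)=6 g(6,-2)=15 g(6,0)=20 g(6,2)=15 g(6,4)=5
t=7: g(7,-7)=1 g(7,-5)=7 g(7,-3)=21 g(7,-1)=35 g(7,1)=35 g(7,3)=20
t=8: g(8,-8)=1 g(8,-6)=8 g(8,-4)=28 g(8,-2)=56 g(8,0)=70 g(8,2)=55 g(8,4)=20
t=9: g(9,-9)=1 g(9,-7)=9 g(9,-5)=36 g(9,-3)=84 g(9,-1)=126 g(9,1)=125 g(9,3)=75
t=10: g(10,-10)=1 g(10,-8)=10 g(10,-6)=45 g(10,-4)=120 g(10,-2)=210 g(10,0)=251 g(10,2)=200 g(10,4)=75
t=11: g(11,-11)=1 g(11,-9)=11 g(11,-7)=55 g(11,-5)=165 g(11,-3)=330 g(11,-1)=461 g(11,1)=451 g(11,3)=275
t=12: g(12,-12)=1 g(12,-10)=12 g(12,-8)=66 g(12,-6)=220 g(12,-4)=495 g(12,-2)=791 g(12,0)=912 g(12,2)=726 g(12,4)=275
t=13: g(13,-13)=1 g(13,-11)=13 g(13,-9)=78 g(13,-7)=286 g(13,-5)=715 g(13,-3)=1286 g(13,-1)=1703 g(13,1)=1638 g(13,3)=1001
t=14: g(14,-14)=1 g(14,-12)=14 g(14,-10)=91 g(14,-8)=364 g(14,-6)=1001 g(14,-4)=2001 g(14,-2)=2989 g(14,0)=3341 g(14,2)=2639 g(14,4)=1001
t=15: g(15,-15)=1 g(15,-13)=15 g(15,-11)=105 g(15,-9)=455 g(15,-7)=1365 g(15,-5)=3002 g(15,-3)=4990 g(15,-1)=6330 g(15,1)=5980 g(15,3)=3640
t=16: g(16,-16)=1 g(16,-14)=16 g(16,-12)=120 g(16,-10)=560 g(16,-8)=1820 g(16,-6)=4367 g(16,-4)=7992 g(16,-2)=11320 g(16,0)=12310 g(16,2)=9620 g(16,4)=3640
t=17: g(17,-17)=1 g(17,-15)=17 g(17,-13)=136 g(17,-11)=680 g(17,-9)=2380 g(17,-7)=6187 g(17,-5)=12359 g(17,-3)=19312 g(17,-1)=23630 g(17,1)=21930 g(17,3)=13260
t=18: g(18,-18)=1 g(18,-16)=18 g(18,-14)=153 g(18,-12)=816 g(18,-10)=3060 g(18,-8)=8567 g(18,-6)=18546 g(18,-4)=31671 g(18,-2)=42942 g(18,0)=45560 g(18,2)=35190 g(18,4)=13260
t=19: g(19,-19)=1 g(19,-17)=19 g(19,-15)=171 g(19,-13)=969 g(19,-11)=3876 g(19,-9)=11627 g(19,-7)=27113 g(19,-5)=50217 g(19,-3)=74613 g(19,-1)=88502 g(19,1)=80750 g(19,3)=48450
t=20: g(20,-20)=1 g(20,-18)=20 g(20,-16)=190 g(20,-14)=1140 g(20,-12)=4845 g(20,-10)=15503 g(20,-8)=38740 g(20,-6)=77330 g(20,-4)=124830 g(20,-2)=163115 g(20,0)=169252 g(20,2)=129200 g(20,4)=48450
t=21: g(21,-21)=1 g(21,-19)=21 g(21,-17)=210 g(21,-15)=1330 g(21,-13)=5985 g(21,-11)=20348 g(21,-9)=54243 g(21,-7)=116070 g(21,-5)=202160 g(21,-3)=287945 g(21,-1)=332367 g(21,1)=298452 g(21,3)=177650
Paths never hitting 5: Σ_s g(21,s) = 1496782
Paths hitting 5: 2^21 - 1496782 = 600370
P = 600370/2097152 = 300185/1048576

Answer: 300185/1048576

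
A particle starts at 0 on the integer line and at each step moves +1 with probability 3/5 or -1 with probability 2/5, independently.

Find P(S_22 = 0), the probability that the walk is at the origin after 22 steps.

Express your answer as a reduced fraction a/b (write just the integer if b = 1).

Answer: 255928652808192/2384185791015625

Derivation:
To be at 0 after 22 steps: need exactly 11 steps of +1 and 11 of -1.
Number of such sequences: C(22,11) = 705432
Each has probability (3/5)^11 · (2/5)^11 = 362797056/2384185791015625
P = 705432 · 362797056/2384185791015625 = 255928652808192/2384185791015625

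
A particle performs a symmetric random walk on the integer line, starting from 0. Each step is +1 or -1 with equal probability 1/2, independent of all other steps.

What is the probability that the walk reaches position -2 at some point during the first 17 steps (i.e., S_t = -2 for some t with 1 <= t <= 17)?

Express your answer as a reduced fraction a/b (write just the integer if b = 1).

Answer: 20613/32768

Derivation:
Count via complement. Let g(t,s) = #length-t paths at position s with S_1..S_t all ≠ -2.
g(t,s) = g(t-1,s-1) + g(t-1,s+1) for s ≠ -2; g(t,-2) = 0.
t=0: g(0,0)=1
t=1: g(1,-1)=1 g(1,1)=1
t=2: g(2,0)=2 g(2,2)=1
t=3: g(3,-1)=2 g(3,1)=3 g(3,3)=1
t=4: g(4,0)=5 g(4,2)=4 g(4,4)=1
t=5: g(5,-1)=5 g(5,1)=9 g(5,3)=5 g(5,5)=1
t=6: g(6,0)=14 g(6,2)=14 g(6,4)=6 g(6,6)=1
t=7: g(7,-1)=14 g(7,1)=28 g(7,3)=20 g(7,5)=7 g(7,7)=1
t=8: g(8,0)=42 g(8,2)=48 g(8,4)=27 g(8,6)=8 g(8,8)=1
t=9: g(9,-1)=42 g(9,1)=90 g(9,3)=75 g(9,5)=35 g(9,7)=9 g(9,9)=1
t=10: g(10,0)=132 g(10,2)=165 g(10,4)=110 g(10,6)=44 g(10,8)=10 g(10,10)=1
t=11: g(11,-1)=132 g(11,1)=297 g(11,3)=275 g(11,5)=154 g(11,7)=54 g(11,9)=11 g(11,11)=1
t=12: g(12,0)=429 g(12,2)=572 g(12,4)=429 g(12,6)=208 g(12,8)=65 g(12,10)=12 g(12,12)=1
t=13: g(13,-1)=429 g(13,1)=1001 g(13,3)=1001 g(13,5)=637 g(13,7)=273 g(13,9)=77 g(13,11)=13 g(13,13)=1
t=14: g(14,0)=1430 g(14,2)=2002 g(14,4)=1638 g(14,6)=910 g(14,8)=350 g(14,10)=90 g(14,12)=14 g(14,14)=1
t=15: g(15,-1)=1430 g(15,1)=3432 g(15,3)=3640 g(15,5)=2548 g(15,7)=1260 g(15,9)=440 g(15,11)=104 g(15,13)=15 g(15,15)=1
t=16: g(16,0)=4862 g(16,2)=7072 g(16,4)=6188 g(16,6)=3808 g(16,8)=1700 g(16,10)=544 g(16,12)=119 g(16,14)=16 g(16,16)=1
t=17: g(17,-1)=4862 g(17,1)=11934 g(17,3)=13260 g(17,5)=9996 g(17,7)=5508 g(17,9)=2244 g(17,11)=663 g(17,13)=135 g(17,15)=17 g(17,17)=1
Paths never hitting -2: Σ_s g(17,s) = 48620
Paths hitting -2: 2^17 - 48620 = 82452
P = 82452/131072 = 20613/32768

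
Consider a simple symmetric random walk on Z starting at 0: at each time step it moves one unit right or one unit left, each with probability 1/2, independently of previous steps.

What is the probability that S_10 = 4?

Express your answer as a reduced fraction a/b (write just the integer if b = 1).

To reach position 4 after 10 steps: need 7 steps of +1 and 3 of -1.
Favorable paths: C(10,7) = 120
Total paths: 2^10 = 1024
P = 120/1024 = 15/128

Answer: 15/128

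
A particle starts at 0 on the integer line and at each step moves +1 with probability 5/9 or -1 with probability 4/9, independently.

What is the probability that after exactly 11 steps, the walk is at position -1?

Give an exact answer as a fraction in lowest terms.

To reach position -1 after 11 steps: need 5 steps of +1 and 6 steps of -1.
Number of such sequences: C(11,5) = 462
Each has probability (5/9)^5 · (4/9)^6 = 12800000/31381059609
P = 462 · 12800000/31381059609 = 1971200000/10460353203

Answer: 1971200000/10460353203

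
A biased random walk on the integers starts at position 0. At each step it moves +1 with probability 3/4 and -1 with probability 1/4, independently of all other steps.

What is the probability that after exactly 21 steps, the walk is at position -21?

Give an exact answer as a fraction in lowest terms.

Answer: 1/4398046511104

Derivation:
To reach position -21 after 21 steps: need 0 steps of +1 and 21 steps of -1.
Number of such sequences: C(21,0) = 1
Each has probability (3/4)^0 · (1/4)^21 = 1/4398046511104
P = 1 · 1/4398046511104 = 1/4398046511104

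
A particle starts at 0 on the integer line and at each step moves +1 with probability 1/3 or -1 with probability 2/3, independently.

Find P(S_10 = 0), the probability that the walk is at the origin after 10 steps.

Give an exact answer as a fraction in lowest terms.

Answer: 896/6561

Derivation:
To be at 0 after 10 steps: need exactly 5 steps of +1 and 5 of -1.
Number of such sequences: C(10,5) = 252
Each has probability (1/3)^5 · (2/3)^5 = 32/59049
P = 252 · 32/59049 = 896/6561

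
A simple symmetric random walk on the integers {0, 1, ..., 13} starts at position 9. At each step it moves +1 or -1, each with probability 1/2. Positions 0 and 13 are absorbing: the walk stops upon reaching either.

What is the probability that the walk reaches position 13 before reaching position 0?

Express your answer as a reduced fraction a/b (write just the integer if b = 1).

Symmetric walk (p = 1/2): the harmonic-function argument gives P(hit 13 before 0 | start at 9) = a/N.
P = 9/13 = 9/13

Answer: 9/13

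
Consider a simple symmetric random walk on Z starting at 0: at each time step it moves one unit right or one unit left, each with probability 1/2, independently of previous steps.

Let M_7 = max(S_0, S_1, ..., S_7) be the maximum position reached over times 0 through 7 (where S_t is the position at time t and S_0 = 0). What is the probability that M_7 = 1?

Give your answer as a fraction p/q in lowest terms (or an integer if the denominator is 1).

Answer: 35/128

Derivation:
Let M_7 = max(S_0,...,S_7). Use the reflection principle: for j ≥ 1, #{paths with M_7 ≥ j} = #{S_7 ≥ j} + #{S_7 ≥ j+1}.
By reflection, #{M_7 ≥ 1} = #{S_7 ≥ 1} + #{S_7 ≥ 2} = 64 + 29 = 93.
#{M_7 ≥ 2} = #{S_7 ≥ 2} + #{S_7 ≥ 3} = 29 + 29 = 58.
#{M_7 = 1} = 93 - 58 = 35.
P(M_7 = 1) = 35/128 = 35/128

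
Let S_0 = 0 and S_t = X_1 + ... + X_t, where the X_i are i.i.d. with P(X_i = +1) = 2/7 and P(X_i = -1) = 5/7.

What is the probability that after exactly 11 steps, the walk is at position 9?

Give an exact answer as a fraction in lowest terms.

Answer: 56320/1977326743

Derivation:
To reach position 9 after 11 steps: need 10 steps of +1 and 1 step of -1.
Number of such sequences: C(11,10) = 11
Each has probability (2/7)^10 · (5/7)^1 = 5120/1977326743
P = 11 · 5120/1977326743 = 56320/1977326743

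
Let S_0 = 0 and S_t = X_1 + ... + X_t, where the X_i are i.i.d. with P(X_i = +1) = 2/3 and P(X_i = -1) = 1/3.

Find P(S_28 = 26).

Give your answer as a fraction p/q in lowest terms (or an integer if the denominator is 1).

Answer: 3758096384/22876792454961

Derivation:
To reach position 26 after 28 steps: need 27 steps of +1 and 1 step of -1.
Number of such sequences: C(28,27) = 28
Each has probability (2/3)^27 · (1/3)^1 = 134217728/22876792454961
P = 28 · 134217728/22876792454961 = 3758096384/22876792454961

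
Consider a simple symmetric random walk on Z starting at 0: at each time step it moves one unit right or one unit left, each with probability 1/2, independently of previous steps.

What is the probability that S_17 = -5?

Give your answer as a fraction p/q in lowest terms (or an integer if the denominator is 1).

Answer: 1547/16384

Derivation:
To reach position -5 after 17 steps: need 6 steps of +1 and 11 of -1.
Favorable paths: C(17,6) = 12376
Total paths: 2^17 = 131072
P = 12376/131072 = 1547/16384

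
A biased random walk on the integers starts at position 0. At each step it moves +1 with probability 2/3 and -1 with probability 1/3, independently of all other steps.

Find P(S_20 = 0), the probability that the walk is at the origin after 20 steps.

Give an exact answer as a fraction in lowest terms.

Answer: 189190144/3486784401

Derivation:
To be at 0 after 20 steps: need exactly 10 steps of +1 and 10 of -1.
Number of such sequences: C(20,10) = 184756
Each has probability (2/3)^10 · (1/3)^10 = 1024/3486784401
P = 184756 · 1024/3486784401 = 189190144/3486784401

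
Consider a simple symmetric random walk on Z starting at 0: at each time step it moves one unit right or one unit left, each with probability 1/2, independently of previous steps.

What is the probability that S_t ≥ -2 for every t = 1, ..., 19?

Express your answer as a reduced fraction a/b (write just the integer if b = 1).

Let f(t,s) = #length-t paths at position s with S_1..S_t all ≥ -2.
f(t,s) = f(t-1,s-1) + f(t-1,s+1) for s ≥ -2; f(t,s) = 0 for s < -2.
t=0: f(0,0)=1
t=1: f(1,-1)=1 f(1,1)=1
t=2: f(2,-2)=1 f(2,0)=2 f(2,2)=1
t=3: f(3,-1)=3 f(3,1)=3 f(3,3)=1
t=4: f(4,-2)=3 f(4,0)=6 f(4,2)=4 f(4,4)=1
t=5: f(5,-1)=9 f(5,1)=10 f(5,3)=5 f(5,5)=1
t=6: f(6,-2)=9 f(6,0)=19 f(6,2)=15 f(6,4)=6 f(6,6)=1
t=7: f(7,-1)=28 f(7,1)=34 f(7,3)=21 f(7,5)=7 f(7,7)=1
t=8: f(8,-2)=28 f(8,0)=62 f(8,2)=55 f(8,4)=28 f(8,6)=8 f(8,8)=1
t=9: f(9,-1)=90 f(9,1)=117 f(9,3)=83 f(9,5)=36 f(9,7)=9 f(9,9)=1
t=10: f(10,-2)=90 f(10,0)=207 f(10,2)=200 f(10,4)=119 f(10,6)=45 f(10,8)=10 f(10,10)=1
t=11: f(11,-1)=297 f(11,1)=407 f(11,3)=319 f(11,5)=164 f(11,7)=55 f(11,9)=11 f(11,11)=1
t=12: f(12,-2)=297 f(12,0)=704 f(12,2)=726 f(12,4)=483 f(12,6)=219 f(12,8)=66 f(12,10)=12 f(12,12)=1
t=13: f(13,-1)=1001 f(13,1)=1430 f(13,3)=1209 f(13,5)=702 f(13,7)=285 f(13,9)=78 f(13,11)=13 f(13,13)=1
t=14: f(14,-2)=1001 f(14,0)=2431 f(14,2)=2639 f(14,4)=1911 f(14,6)=987 f(14,8)=363 f(14,10)=91 f(14,12)=14 f(14,14)=1
t=15: f(15,-1)=3432 f(15,1)=5070 f(15,3)=4550 f(15,5)=2898 f(15,7)=1350 f(15,9)=454 f(15,11)=105 f(15,13)=15 f(15,15)=1
t=16: f(16,-2)=3432 f(16,0)=8502 f(16,2)=9620 f(16,4)=7448 f(16,6)=4248 f(16,8)=1804 f(16,10)=559 f(16,12)=120 f(16,14)=16 f(16,16)=1
t=17: f(17,-1)=11934 f(17,1)=18122 f(17,3)=17068 f(17,5)=11696 f(17,7)=6052 f(17,9)=2363 f(17,11)=679 f(17,13)=136 f(17,15)=17 f(17,17)=1
t=18: f(18,-2)=11934 f(18,0)=30056 f(18,2)=35190 f(18,4)=28764 f(18,6)=17748 f(18,8)=8415 f(18,10)=3042 f(18,12)=815 f(18,14)=153 f(18,16)=18 f(18,18)=1
t=19: f(19,-1)=41990 f(19,1)=65246 f(19,3)=63954 f(19,5)=46512 f(19,7)=26163 f(19,9)=11457 f(19,11)=3857 f(19,13)=968 f(19,15)=171 f(19,17)=19 f(19,19)=1
Σ_s f(19,s) = 260338
P = 260338/524288 = 130169/262144

Answer: 130169/262144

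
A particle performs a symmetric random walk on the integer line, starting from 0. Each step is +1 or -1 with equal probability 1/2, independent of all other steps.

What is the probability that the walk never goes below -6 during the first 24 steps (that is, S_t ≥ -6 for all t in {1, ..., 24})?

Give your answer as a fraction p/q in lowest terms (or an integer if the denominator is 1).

Let f(t,s) = #length-t paths at position s with S_1..S_t all ≥ -6.
f(t,s) = f(t-1,s-1) + f(t-1,s+1) for s ≥ -6; f(t,s) = 0 for s < -6.
t=0: f(0,0)=1
t=1: f(1,-1)=1 f(1,1)=1
t=2: f(2,-2)=1 f(2,0)=2 f(2,2)=1
t=3: f(3,-3)=1 f(3,-1)=3 f(3,1)=3 f(3,3)=1
t=4: f(4,-4)=1 f(4,-2)=4 f(4,0)=6 f(4,2)=4 f(4,4)=1
t=5: f(5,-5)=1 f(5,-3)=5 f(5,-1)=10 f(5,1)=10 f(5,3)=5 f(5,5)=1
t=6: f(6,-6)=1 f(6,-4)=6 f(6,-2)=15 f(6,0)=20 f(6,2)=15 f(6,4)=6 f(6,6)=1
t=7: f(7,-5)=7 f(7,-3)=21 f(7,-1)=35 f(7,1)=35 f(7,3)=21 f(7,5)=7 f(7,7)=1
t=8: f(8,-6)=7 f(8,-4)=28 f(8,-2)=56 f(8,0)=70 f(8,2)=56 f(8,4)=28 f(8,6)=8 f(8,8)=1
t=9: f(9,-5)=35 f(9,-3)=84 f(9,-1)=126 f(9,1)=126 f(9,3)=84 f(9,5)=36 f(9,7)=9 f(9,9)=1
t=10: f(10,-6)=35 f(10,-4)=119 f(10,-2)=210 f(10,0)=252 f(10,2)=210 f(10,4)=120 f(10,6)=45 f(10,8)=10 f(10,10)=1
t=11: f(11,-5)=154 f(11,-3)=329 f(11,-1)=462 f(11,1)=462 f(11,3)=330 f(11,5)=165 f(11,7)=55 f(11,9)=11 f(11,11)=1
t=12: f(12,-6)=154 f(12,-4)=483 f(12,-2)=791 f(12,0)=924 f(12,2)=792 f(12,4)=495 f(12,6)=220 f(12,8)=66 f(12,10)=12 f(12,12)=1
t=13: f(13,-5)=637 f(13,-3)=1274 f(13,-1)=1715 f(13,1)=1716 f(13,3)=1287 f(13,5)=715 f(13,7)=286 f(13,9)=78 f(13,11)=13 f(13,13)=1
t=14: f(14,-6)=637 f(14,-4)=1911 f(14,-2)=2989 f(14,0)=3431 f(14,2)=3003 f(14,4)=2002 f(14,6)=1001 f(14,8)=364 f(14,10)=91 f(14,12)=14 f(14,14)=1
t=15: f(15,-5)=2548 f(15,-3)=4900 f(15,-1)=6420 f(15,1)=6434 f(15,3)=5005 f(15,5)=3003 f(15,7)=1365 f(15,9)=455 f(15,11)=105 f(15,13)=15 f(15,15)=1
t=16: f(16,-6)=2548 f(16,-4)=7448 f(16,-2)=11320 f(16,0)=12854 f(16,2)=11439 f(16,4)=8008 f(16,6)=4368 f(16,8)=1820 f(16,10)=560 f(16,12)=120 f(16,14)=16 f(16,16)=1
t=17: f(17,-5)=9996 f(17,-3)=18768 f(17,-1)=24174 f(17,1)=24293 f(17,3)=19447 f(17,5)=12376 f(17,7)=6188 f(17,9)=2380 f(17,11)=680 f(17,13)=136 f(17,15)=17 f(17,17)=1
t=18: f(18,-6)=9996 f(18,-4)=28764 f(18,-2)=42942 f(18,0)=48467 f(18,2)=43740 f(18,4)=31823 f(18,6)=18564 f(18,8)=8568 f(18,10)=3060 f(18,12)=816 f(18,14)=153 f(18,16)=18 f(18,18)=1
t=19: f(19,-5)=38760 f(19,-3)=71706 f(19,-1)=91409 f(19,1)=92207 f(19,3)=75563 f(19,5)=50387 f(19,7)=27132 f(19,9)=11628 f(19,11)=3876 f(19,13)=969 f(19,15)=171 f(19,17)=19 f(19,19)=1
t=20: f(20,-6)=38760 f(20,-4)=110466 f(20,-2)=163115 f(20,0)=183616 f(20,2)=167770 f(20,4)=125950 f(20,6)=77519 f(20,8)=38760 f(20,10)=15504 f(20,12)=4845 f(20,14)=1140 f(20,16)=190 f(20,18)=20 f(20,20)=1
t=21: f(21,-5)=149226 f(21,-3)=273581 f(21,-1)=346731 f(21,1)=351386 f(21,3)=293720 f(21,5)=203469 f(21,7)=116279 f(21,9)=54264 f(21,11)=20349 f(21,13)=5985 f(21,15)=1330 f(21,17)=210 f(21,19)=21 f(21,21)=1
t=22: f(22,-6)=149226 f(22,-4)=422807 f(22,-2)=620312 f(22,0)=698117 f(22,2)=645106 f(22,4)=497189 f(22,6)=319748 f(22,8)=170543 f(22,10)=74613 f(22,12)=26334 f(22,14)=7315 f(22,16)=1540 f(22,18)=231 f(22,20)=22 f(22,22)=1
t=23: f(23,-5)=572033 f(23,-3)=1043119 f(23,-1)=1318429 f(23,1)=1343223 f(23,3)=1142295 f(23,5)=816937 f(23,7)=490291 f(23,9)=245156 f(23,11)=100947 f(23,13)=33649 f(23,15)=8855 f(23,17)=1771 f(23,19)=253 f(23,21)=23 f(23,23)=1
t=24: f(24,-6)=572033 f(24,-4)=1615152 f(24,-2)=2361548 f(24,0)=2661652 f(24,2)=2485518 f(24,4)=1959232 f(24,6)=1307228 f(24,8)=735447 f(24,10)=346103 f(24,12)=134596 f(24,14)=42504 f(24,16)=10626 f(24,18)=2024 f(24,20)=276 f(24,22)=24 f(24,24)=1
Σ_s f(24,s) = 14233964
P = 14233964/16777216 = 3558491/4194304

Answer: 3558491/4194304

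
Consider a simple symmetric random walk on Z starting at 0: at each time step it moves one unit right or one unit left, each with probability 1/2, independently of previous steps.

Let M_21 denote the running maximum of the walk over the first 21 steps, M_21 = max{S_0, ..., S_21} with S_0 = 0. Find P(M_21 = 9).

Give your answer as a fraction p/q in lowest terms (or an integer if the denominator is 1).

Answer: 6783/262144

Derivation:
Let M_21 = max(S_0,...,S_21). Use the reflection principle: for j ≥ 1, #{paths with M_21 ≥ j} = #{S_21 ≥ j} + #{S_21 ≥ j+1}.
By reflection, #{M_21 ≥ 9} = #{S_21 ≥ 9} + #{S_21 ≥ 10} = 82160 + 27896 = 110056.
#{M_21 ≥ 10} = #{S_21 ≥ 10} + #{S_21 ≥ 11} = 27896 + 27896 = 55792.
#{M_21 = 9} = 110056 - 55792 = 54264.
P(M_21 = 9) = 54264/2097152 = 6783/262144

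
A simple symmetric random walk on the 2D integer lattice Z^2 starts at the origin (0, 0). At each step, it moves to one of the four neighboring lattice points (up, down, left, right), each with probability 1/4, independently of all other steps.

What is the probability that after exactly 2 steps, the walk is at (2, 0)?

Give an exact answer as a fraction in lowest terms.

Let h be the number of horizontal steps (so 2-h are vertical). To end at (2,0) need (h+2)/2 right-steps and ((2-h)+0)/2 up-steps.
Sum over h with 2 ≤ h ≤ 2, h ≡ 0 (mod 2), 2-h ≡ 0 (mod 2):
h=2: C(2,2)·C(2,2)·C(0,0) = 1·1·1 = 1
Total favorable: 1
Total paths: 4^2 = 16
P = 1/16 = 1/16

Answer: 1/16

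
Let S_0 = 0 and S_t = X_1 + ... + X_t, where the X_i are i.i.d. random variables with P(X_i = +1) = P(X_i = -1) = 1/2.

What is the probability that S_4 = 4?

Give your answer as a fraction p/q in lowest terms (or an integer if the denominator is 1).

To reach position 4 after 4 steps: need 4 steps of +1 and 0 of -1.
Favorable paths: C(4,4) = 1
Total paths: 2^4 = 16
P = 1/16 = 1/16

Answer: 1/16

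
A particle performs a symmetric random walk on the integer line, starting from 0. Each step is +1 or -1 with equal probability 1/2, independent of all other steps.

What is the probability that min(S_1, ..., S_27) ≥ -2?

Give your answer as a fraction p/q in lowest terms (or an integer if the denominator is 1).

Let f(t,s) = #length-t paths at position s with S_1..S_t all ≥ -2.
f(t,s) = f(t-1,s-1) + f(t-1,s+1) for s ≥ -2; f(t,s) = 0 for s < -2.
t=0: f(0,0)=1
t=1: f(1,-1)=1 f(1,1)=1
t=2: f(2,-2)=1 f(2,0)=2 f(2,2)=1
t=3: f(3,-1)=3 f(3,1)=3 f(3,3)=1
t=4: f(4,-2)=3 f(4,0)=6 f(4,2)=4 f(4,4)=1
t=5: f(5,-1)=9 f(5,1)=10 f(5,3)=5 f(5,5)=1
t=6: f(6,-2)=9 f(6,0)=19 f(6,2)=15 f(6,4)=6 f(6,6)=1
t=7: f(7,-1)=28 f(7,1)=34 f(7,3)=21 f(7,5)=7 f(7,7)=1
t=8: f(8,-2)=28 f(8,0)=62 f(8,2)=55 f(8,4)=28 f(8,6)=8 f(8,8)=1
t=9: f(9,-1)=90 f(9,1)=117 f(9,3)=83 f(9,5)=36 f(9,7)=9 f(9,9)=1
t=10: f(10,-2)=90 f(10,0)=207 f(10,2)=200 f(10,4)=119 f(10,6)=45 f(10,8)=10 f(10,10)=1
t=11: f(11,-1)=297 f(11,1)=407 f(11,3)=319 f(11,5)=164 f(11,7)=55 f(11,9)=11 f(11,11)=1
t=12: f(12,-2)=297 f(12,0)=704 f(12,2)=726 f(12,4)=483 f(12,6)=219 f(12,8)=66 f(12,10)=12 f(12,12)=1
t=13: f(13,-1)=1001 f(13,1)=1430 f(13,3)=1209 f(13,5)=702 f(13,7)=285 f(13,9)=78 f(13,11)=13 f(13,13)=1
t=14: f(14,-2)=1001 f(14,0)=2431 f(14,2)=2639 f(14,4)=1911 f(14,6)=987 f(14,8)=363 f(14,10)=91 f(14,12)=14 f(14,14)=1
t=15: f(15,-1)=3432 f(15,1)=5070 f(15,3)=4550 f(15,5)=2898 f(15,7)=1350 f(15,9)=454 f(15,11)=105 f(15,13)=15 f(15,15)=1
t=16: f(16,-2)=3432 f(16,0)=8502 f(16,2)=9620 f(16,4)=7448 f(16,6)=4248 f(16,8)=1804 f(16,10)=559 f(16,12)=120 f(16,14)=16 f(16,16)=1
t=17: f(17,-1)=11934 f(17,1)=18122 f(17,3)=17068 f(17,5)=11696 f(17,7)=6052 f(17,9)=2363 f(17,11)=679 f(17,13)=136 f(17,15)=17 f(17,17)=1
t=18: f(18,-2)=11934 f(18,0)=30056 f(18,2)=35190 f(18,4)=28764 f(18,6)=17748 f(18,8)=8415 f(18,10)=3042 f(18,12)=815 f(18,14)=153 f(18,16)=18 f(18,18)=1
t=19: f(19,-1)=41990 f(19,1)=65246 f(19,3)=63954 f(19,5)=46512 f(19,7)=26163 f(19,9)=11457 f(19,11)=3857 f(19,13)=968 f(19,15)=171 f(19,17)=19 f(19,19)=1
t=20: f(20,-2)=41990 f(20,0)=107236 f(20,2)=129200 f(20,4)=110466 f(20,6)=72675 f(20,8)=37620 f(20,10)=15314 f(20,12)=4825 f(20,14)=1139 f(20,16)=190 f(20,18)=20 f(20,20)=1
t=21: f(21,-1)=149226 f(21,1)=236436 f(21,3)=239666 f(21,5)=183141 f(21,7)=110295 f(21,9)=52934 f(21,11)=20139 f(21,13)=5964 f(21,15)=1329 f(21,17)=210 f(21,19)=21 f(21,21)=1
t=22: f(22,-2)=149226 f(22,0)=385662 f(22,2)=476102 f(22,4)=422807 f(22,6)=293436 f(22,8)=163229 f(22,10)=73073 f(22,12)=26103 f(22,14)=7293 f(22,16)=1539 f(22,18)=231 f(22,20)=22 f(22,22)=1
t=23: f(23,-1)=534888 f(23,1)=861764 f(23,3)=898909 f(23,5)=716243 f(23,7)=456665 f(23,9)=236302 f(23,11)=99176 f(23,13)=33396 f(23,15)=8832 f(23,17)=1770 f(23,19)=253 f(23,21)=23 f(23,23)=1
t=24: f(24,-2)=534888 f(24,0)=1396652 f(24,2)=1760673 f(24,4)=1615152 f(24,6)=1172908 f(24,8)=692967 f(24,10)=335478 f(24,12)=132572 f(24,14)=42228 f(24,16)=10602 f(24,18)=2023 f(24,20)=276 f(24,22)=24 f(24,24)=1
t=25: f(25,-1)=1931540 f(25,1)=3157325 f(25,3)=3375825 f(25,5)=2788060 f(25,7)=1865875 f(25,9)=1028445 f(25,11)=468050 f(25,13)=174800 f(25,15)=52830 f(25,17)=12625 f(25,19)=2299 f(25,21)=300 f(25,23)=25 f(25,25)=1
t=26: f(26,-2)=1931540 f(26,0)=5088865 f(26,2)=6533150 f(26,4)=6163885 f(26,6)=4653935 f(26,8)=2894320 f(26,10)=1496495 f(26,12)=642850 f(26,14)=227630 f(26,16)=65455 f(26,18)=14924 f(26,20)=2599 f(26,22)=325 f(26,24)=26 f(26,26)=1
t=27: f(27,-1)=7020405 f(27,1)=11622015 f(27,3)=12697035 f(27,5)=10817820 f(27,7)=7548255 f(27,9)=4390815 f(27,11)=2139345 f(27,13)=870480 f(27,15)=293085 f(27,17)=80379 f(27,19)=17523 f(27,21)=2924 f(27,23)=351 f(27,25)=27 f(27,27)=1
Σ_s f(27,s) = 57500460
P = 57500460/134217728 = 14375115/33554432

Answer: 14375115/33554432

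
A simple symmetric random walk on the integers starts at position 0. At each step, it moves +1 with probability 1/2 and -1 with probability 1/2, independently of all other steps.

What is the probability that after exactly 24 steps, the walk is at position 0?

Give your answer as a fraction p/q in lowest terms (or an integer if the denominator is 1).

Answer: 676039/4194304

Derivation:
To return to 0 after 24 steps: need exactly 12 steps of +1 and 12 of -1.
Favorable paths: C(24,12) = 2704156
Total paths: 2^24 = 16777216
P = 2704156/16777216 = 676039/4194304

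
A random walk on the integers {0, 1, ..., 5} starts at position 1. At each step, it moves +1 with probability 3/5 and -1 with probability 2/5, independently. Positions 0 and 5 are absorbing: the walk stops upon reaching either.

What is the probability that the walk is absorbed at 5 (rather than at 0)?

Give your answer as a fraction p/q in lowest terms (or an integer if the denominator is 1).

Biased walk: p = 3/5, q = 2/5, r = q/p = 2/3
Gambler's ruin: P(hit 5 before 0 | start at 1) = (1 - r^a)/(1 - r^N)
r^1 = 2/3; r^5 = 32/243
P = (1 - 2/3) / (1 - 32/243) = 1/3 / 211/243 = 81/211

Answer: 81/211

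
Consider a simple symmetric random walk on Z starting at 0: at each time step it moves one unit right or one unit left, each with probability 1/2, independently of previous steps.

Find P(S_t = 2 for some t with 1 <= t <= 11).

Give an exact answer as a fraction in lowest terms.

Count via complement. Let g(t,s) = #length-t paths at position s with S_1..S_t all ≠ 2.
g(t,s) = g(t-1,s-1) + g(t-1,s+1) for s ≠ 2; g(t,2) = 0.
t=0: g(0,0)=1
t=1: g(1,-1)=1 g(1,1)=1
t=2: g(2,-2)=1 g(2,0)=2
t=3: g(3,-3)=1 g(3,-1)=3 g(3,1)=2
t=4: g(4,-4)=1 g(4,-2)=4 g(4,0)=5
t=5: g(5,-5)=1 g(5,-3)=5 g(5,-1)=9 g(5,1)=5
t=6: g(6,-6)=1 g(6,-4)=6 g(6,-2)=14 g(6,0)=14
t=7: g(7,-7)=1 g(7,-5)=7 g(7,-3)=20 g(7,-1)=28 g(7,1)=14
t=8: g(8,-8)=1 g(8,-6)=8 g(8,-4)=27 g(8,-2)=48 g(8,0)=42
t=9: g(9,-9)=1 g(9,-7)=9 g(9,-5)=35 g(9,-3)=75 g(9,-1)=90 g(9,1)=42
t=10: g(10,-10)=1 g(10,-8)=10 g(10,-6)=44 g(10,-4)=110 g(10,-2)=165 g(10,0)=132
t=11: g(11,-11)=1 g(11,-9)=11 g(11,-7)=54 g(11,-5)=154 g(11,-3)=275 g(11,-1)=297 g(11,1)=132
Paths never hitting 2: Σ_s g(11,s) = 924
Paths hitting 2: 2^11 - 924 = 1124
P = 1124/2048 = 281/512

Answer: 281/512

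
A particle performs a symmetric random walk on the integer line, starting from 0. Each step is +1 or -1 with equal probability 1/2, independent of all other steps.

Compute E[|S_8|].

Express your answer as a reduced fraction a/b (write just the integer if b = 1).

S_8 takes values m ≡ 0 (mod 2) with |m| ≤ 8; P(S_8=m) = C(8,(8+m)/2)/2^8.
Total paths: 2^8 = 256
Distribution: P(S=-8)=1/256, P(S=-6)=8/256, P(S=-4)=28/256, P(S=-2)=56/256, P(S=0)=70/256, P(S=2)=56/256, P(S=4)=28/256, P(S=6)=8/256, P(S=8)=1/256
E[|S_8|] = Σ_m |m|·P(S_8=m) = 560/256 = 35/16

Answer: 35/16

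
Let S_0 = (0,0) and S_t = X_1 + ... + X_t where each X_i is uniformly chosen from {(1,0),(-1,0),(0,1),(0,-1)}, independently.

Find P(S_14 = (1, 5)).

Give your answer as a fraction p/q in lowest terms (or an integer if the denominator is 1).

Let h be the number of horizontal steps (so 14-h are vertical). To end at (1,5) need (h+1)/2 right-steps and ((14-h)+5)/2 up-steps.
Sum over h with 1 ≤ h ≤ 9, h ≡ 1 (mod 2), 14-h ≡ 1 (mod 2):
h=1: C(14,1)·C(1,1)·C(13,9) = 14·1·715 = 10010
h=3: C(14,3)·C(3,2)·C(11,8) = 364·3·165 = 180180
h=5: C(14,5)·C(5,3)·C(9,7) = 2002·10·36 = 720720
h=7: C(14,7)·C(7,4)·C(7,6) = 3432·35·7 = 840840
h=9: C(14,9)·C(9,5)·C(5,5) = 2002·126·1 = 252252
Total favorable: 2004002
Total paths: 4^14 = 268435456
P = 2004002/268435456 = 1002001/134217728

Answer: 1002001/134217728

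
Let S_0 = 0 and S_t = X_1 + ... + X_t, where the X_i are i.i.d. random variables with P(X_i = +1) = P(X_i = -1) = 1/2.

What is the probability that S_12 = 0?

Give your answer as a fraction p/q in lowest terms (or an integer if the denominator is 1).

To return to 0 after 12 steps: need exactly 6 steps of +1 and 6 of -1.
Favorable paths: C(12,6) = 924
Total paths: 2^12 = 4096
P = 924/4096 = 231/1024

Answer: 231/1024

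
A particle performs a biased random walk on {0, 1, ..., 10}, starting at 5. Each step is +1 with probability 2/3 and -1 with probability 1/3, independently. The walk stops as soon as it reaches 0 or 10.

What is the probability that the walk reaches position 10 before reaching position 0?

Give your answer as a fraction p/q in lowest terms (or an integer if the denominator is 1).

Biased walk: p = 2/3, q = 1/3, r = q/p = 1/2
Gambler's ruin: P(hit 10 before 0 | start at 5) = (1 - r^a)/(1 - r^N)
r^5 = 1/32; r^10 = 1/1024
P = (1 - 1/32) / (1 - 1/1024) = 31/32 / 1023/1024 = 32/33

Answer: 32/33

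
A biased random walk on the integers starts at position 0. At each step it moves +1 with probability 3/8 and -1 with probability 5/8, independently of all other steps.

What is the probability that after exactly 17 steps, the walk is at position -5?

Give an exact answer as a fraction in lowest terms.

To reach position -5 after 17 steps: need 6 steps of +1 and 11 steps of -1.
Number of such sequences: C(17,6) = 12376
Each has probability (3/8)^6 · (5/8)^11 = 35595703125/2251799813685248
P = 12376 · 35595703125/2251799813685248 = 55066552734375/281474976710656

Answer: 55066552734375/281474976710656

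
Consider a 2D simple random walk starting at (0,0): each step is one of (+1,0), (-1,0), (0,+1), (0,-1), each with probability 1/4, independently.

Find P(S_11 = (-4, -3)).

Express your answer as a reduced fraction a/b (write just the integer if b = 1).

Answer: 12705/2097152

Derivation:
Let h be the number of horizontal steps (so 11-h are vertical). To end at (-4,-3) need (h-4)/2 right-steps and ((11-h)-3)/2 up-steps.
Sum over h with 4 ≤ h ≤ 8, h ≡ 0 (mod 2), 11-h ≡ 1 (mod 2):
h=4: C(11,4)·C(4,0)·C(7,2) = 330·1·21 = 6930
h=6: C(11,6)·C(6,1)·C(5,1) = 462·6·5 = 13860
h=8: C(11,8)·C(8,2)·C(3,0) = 165·28·1 = 4620
Total favorable: 25410
Total paths: 4^11 = 4194304
P = 25410/4194304 = 12705/2097152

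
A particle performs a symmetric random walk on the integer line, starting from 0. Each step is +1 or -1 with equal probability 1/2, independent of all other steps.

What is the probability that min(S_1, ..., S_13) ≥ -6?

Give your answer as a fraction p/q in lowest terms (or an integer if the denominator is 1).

Let f(t,s) = #length-t paths at position s with S_1..S_t all ≥ -6.
f(t,s) = f(t-1,s-1) + f(t-1,s+1) for s ≥ -6; f(t,s) = 0 for s < -6.
t=0: f(0,0)=1
t=1: f(1,-1)=1 f(1,1)=1
t=2: f(2,-2)=1 f(2,0)=2 f(2,2)=1
t=3: f(3,-3)=1 f(3,-1)=3 f(3,1)=3 f(3,3)=1
t=4: f(4,-4)=1 f(4,-2)=4 f(4,0)=6 f(4,2)=4 f(4,4)=1
t=5: f(5,-5)=1 f(5,-3)=5 f(5,-1)=10 f(5,1)=10 f(5,3)=5 f(5,5)=1
t=6: f(6,-6)=1 f(6,-4)=6 f(6,-2)=15 f(6,0)=20 f(6,2)=15 f(6,4)=6 f(6,6)=1
t=7: f(7,-5)=7 f(7,-3)=21 f(7,-1)=35 f(7,1)=35 f(7,3)=21 f(7,5)=7 f(7,7)=1
t=8: f(8,-6)=7 f(8,-4)=28 f(8,-2)=56 f(8,0)=70 f(8,2)=56 f(8,4)=28 f(8,6)=8 f(8,8)=1
t=9: f(9,-5)=35 f(9,-3)=84 f(9,-1)=126 f(9,1)=126 f(9,3)=84 f(9,5)=36 f(9,7)=9 f(9,9)=1
t=10: f(10,-6)=35 f(10,-4)=119 f(10,-2)=210 f(10,0)=252 f(10,2)=210 f(10,4)=120 f(10,6)=45 f(10,8)=10 f(10,10)=1
t=11: f(11,-5)=154 f(11,-3)=329 f(11,-1)=462 f(11,1)=462 f(11,3)=330 f(11,5)=165 f(11,7)=55 f(11,9)=11 f(11,11)=1
t=12: f(12,-6)=154 f(12,-4)=483 f(12,-2)=791 f(12,0)=924 f(12,2)=792 f(12,4)=495 f(12,6)=220 f(12,8)=66 f(12,10)=12 f(12,12)=1
t=13: f(13,-5)=637 f(13,-3)=1274 f(13,-1)=1715 f(13,1)=1716 f(13,3)=1287 f(13,5)=715 f(13,7)=286 f(13,9)=78 f(13,11)=13 f(13,13)=1
Σ_s f(13,s) = 7722
P = 7722/8192 = 3861/4096

Answer: 3861/4096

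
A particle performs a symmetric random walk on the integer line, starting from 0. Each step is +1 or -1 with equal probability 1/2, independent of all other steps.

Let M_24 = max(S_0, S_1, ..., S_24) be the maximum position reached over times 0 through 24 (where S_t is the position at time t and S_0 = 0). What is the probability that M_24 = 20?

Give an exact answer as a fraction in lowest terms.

Answer: 69/4194304

Derivation:
Let M_24 = max(S_0,...,S_24). Use the reflection principle: for j ≥ 1, #{paths with M_24 ≥ j} = #{S_24 ≥ j} + #{S_24 ≥ j+1}.
By reflection, #{M_24 ≥ 20} = #{S_24 ≥ 20} + #{S_24 ≥ 21} = 301 + 25 = 326.
#{M_24 ≥ 21} = #{S_24 ≥ 21} + #{S_24 ≥ 22} = 25 + 25 = 50.
#{M_24 = 20} = 326 - 50 = 276.
P(M_24 = 20) = 276/16777216 = 69/4194304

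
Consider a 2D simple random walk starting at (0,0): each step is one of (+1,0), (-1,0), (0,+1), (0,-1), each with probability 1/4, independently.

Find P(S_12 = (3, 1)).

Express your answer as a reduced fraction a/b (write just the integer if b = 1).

Let h be the number of horizontal steps (so 12-h are vertical). To end at (3,1) need (h+3)/2 right-steps and ((12-h)+1)/2 up-steps.
Sum over h with 3 ≤ h ≤ 11, h ≡ 1 (mod 2), 12-h ≡ 1 (mod 2):
h=3: C(12,3)·C(3,3)·C(9,5) = 220·1·126 = 27720
h=5: C(12,5)·C(5,4)·C(7,4) = 792·5·35 = 138600
h=7: C(12,7)·C(7,5)·C(5,3) = 792·21·10 = 166320
h=9: C(12,9)·C(9,6)·C(3,2) = 220·84·3 = 55440
h=11: C(12,11)·C(11,7)·C(1,1) = 12·330·1 = 3960
Total favorable: 392040
Total paths: 4^12 = 16777216
P = 392040/16777216 = 49005/2097152

Answer: 49005/2097152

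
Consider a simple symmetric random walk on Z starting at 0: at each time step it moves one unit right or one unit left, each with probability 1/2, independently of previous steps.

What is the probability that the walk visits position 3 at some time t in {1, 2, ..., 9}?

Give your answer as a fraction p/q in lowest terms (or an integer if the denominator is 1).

Count via complement. Let g(t,s) = #length-t paths at position s with S_1..S_t all ≠ 3.
g(t,s) = g(t-1,s-1) + g(t-1,s+1) for s ≠ 3; g(t,3) = 0.
t=0: g(0,0)=1
t=1: g(1,-1)=1 g(1,1)=1
t=2: g(2,-2)=1 g(2,0)=2 g(2,2)=1
t=3: g(3,-3)=1 g(3,-1)=3 g(3,1)=3
t=4: g(4,-4)=1 g(4,-2)=4 g(4,0)=6 g(4,2)=3
t=5: g(5,-5)=1 g(5,-3)=5 g(5,-1)=10 g(5,1)=9
t=6: g(6,-6)=1 g(6,-4)=6 g(6,-2)=15 g(6,0)=19 g(6,2)=9
t=7: g(7,-7)=1 g(7,-5)=7 g(7,-3)=21 g(7,-1)=34 g(7,1)=28
t=8: g(8,-8)=1 g(8,-6)=8 g(8,-4)=28 g(8,-2)=55 g(8,0)=62 g(8,2)=28
t=9: g(9,-9)=1 g(9,-7)=9 g(9,-5)=36 g(9,-3)=83 g(9,-1)=117 g(9,1)=90
Paths never hitting 3: Σ_s g(9,s) = 336
Paths hitting 3: 2^9 - 336 = 176
P = 176/512 = 11/32

Answer: 11/32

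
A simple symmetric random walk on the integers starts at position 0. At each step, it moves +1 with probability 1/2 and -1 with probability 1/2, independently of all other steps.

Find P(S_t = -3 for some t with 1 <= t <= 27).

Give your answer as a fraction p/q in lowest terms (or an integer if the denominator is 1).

Answer: 19179317/33554432

Derivation:
Count via complement. Let g(t,s) = #length-t paths at position s with S_1..S_t all ≠ -3.
g(t,s) = g(t-1,s-1) + g(t-1,s+1) for s ≠ -3; g(t,-3) = 0.
t=0: g(0,0)=1
t=1: g(1,-1)=1 g(1,1)=1
t=2: g(2,-2)=1 g(2,0)=2 g(2,2)=1
t=3: g(3,-1)=3 g(3,1)=3 g(3,3)=1
t=4: g(4,-2)=3 g(4,0)=6 g(4,2)=4 g(4,4)=1
t=5: g(5,-1)=9 g(5,1)=10 g(5,3)=5 g(5,5)=1
t=6: g(6,-2)=9 g(6,0)=19 g(6,2)=15 g(6,4)=6 g(6,6)=1
t=7: g(7,-1)=28 g(7,1)=34 g(7,3)=21 g(7,5)=7 g(7,7)=1
t=8: g(8,-2)=28 g(8,0)=62 g(8,2)=55 g(8,4)=28 g(8,6)=8 g(8,8)=1
t=9: g(9,-1)=90 g(9,1)=117 g(9,3)=83 g(9,5)=36 g(9,7)=9 g(9,9)=1
t=10: g(10,-2)=90 g(10,0)=207 g(10,2)=200 g(10,4)=119 g(10,6)=45 g(10,8)=10 g(10,10)=1
t=11: g(11,-1)=297 g(11,1)=407 g(11,3)=319 g(11,5)=164 g(11,7)=55 g(11,9)=11 g(11,11)=1
t=12: g(12,-2)=297 g(12,0)=704 g(12,2)=726 g(12,4)=483 g(12,6)=219 g(12,8)=66 g(12,10)=12 g(12,12)=1
t=13: g(13,-1)=1001 g(13,1)=1430 g(13,3)=1209 g(13,5)=702 g(13,7)=285 g(13,9)=78 g(13,11)=13 g(13,13)=1
t=14: g(14,-2)=1001 g(14,0)=2431 g(14,2)=2639 g(14,4)=1911 g(14,6)=987 g(14,8)=363 g(14,10)=91 g(14,12)=14 g(14,14)=1
t=15: g(15,-1)=3432 g(15,1)=5070 g(15,3)=4550 g(15,5)=2898 g(15,7)=1350 g(15,9)=454 g(15,11)=105 g(15,13)=15 g(15,15)=1
t=16: g(16,-2)=3432 g(16,0)=8502 g(16,2)=9620 g(16,4)=7448 g(16,6)=4248 g(16,8)=1804 g(16,10)=559 g(16,12)=120 g(16,14)=16 g(16,16)=1
t=17: g(17,-1)=11934 g(17,1)=18122 g(17,3)=17068 g(17,5)=11696 g(17,7)=6052 g(17,9)=2363 g(17,11)=679 g(17,13)=136 g(17,15)=17 g(17,17)=1
t=18: g(18,-2)=11934 g(18,0)=30056 g(18,2)=35190 g(18,4)=28764 g(18,6)=17748 g(18,8)=8415 g(18,10)=3042 g(18,12)=815 g(18,14)=153 g(18,16)=18 g(18,18)=1
t=19: g(19,-1)=41990 g(19,1)=65246 g(19,3)=63954 g(19,5)=46512 g(19,7)=26163 g(19,9)=11457 g(19,11)=3857 g(19,13)=968 g(19,15)=171 g(19,17)=19 g(19,19)=1
t=20: g(20,-2)=41990 g(20,0)=107236 g(20,2)=129200 g(20,4)=110466 g(20,6)=72675 g(20,8)=37620 g(20,10)=15314 g(20,12)=4825 g(20,14)=1139 g(20,16)=190 g(20,18)=20 g(20,20)=1
t=21: g(21,-1)=149226 g(21,1)=236436 g(21,3)=239666 g(21,5)=183141 g(21,7)=110295 g(21,9)=52934 g(21,11)=20139 g(21,13)=5964 g(21,15)=1329 g(21,17)=210 g(21,19)=21 g(21,21)=1
t=22: g(22,-2)=149226 g(22,0)=385662 g(22,2)=476102 g(22,4)=422807 g(22,6)=293436 g(22,8)=163229 g(22,10)=73073 g(22,12)=26103 g(22,14)=7293 g(22,16)=1539 g(22,18)=231 g(22,20)=22 g(22,22)=1
t=23: g(23,-1)=534888 g(23,1)=861764 g(23,3)=898909 g(23,5)=716243 g(23,7)=456665 g(23,9)=236302 g(23,11)=99176 g(23,13)=33396 g(23,15)=8832 g(23,17)=1770 g(23,19)=253 g(23,21)=23 g(23,23)=1
t=24: g(24,-2)=534888 g(24,0)=1396652 g(24,2)=1760673 g(24,4)=1615152 g(24,6)=1172908 g(24,8)=692967 g(24,10)=335478 g(24,12)=132572 g(24,14)=42228 g(24,16)=10602 g(24,18)=2023 g(24,20)=276 g(24,22)=24 g(24,24)=1
t=25: g(25,-1)=1931540 g(25,1)=3157325 g(25,3)=3375825 g(25,5)=2788060 g(25,7)=1865875 g(25,9)=1028445 g(25,11)=468050 g(25,13)=174800 g(25,15)=52830 g(25,17)=12625 g(25,19)=2299 g(25,21)=300 g(25,23)=25 g(25,25)=1
t=26: g(26,-2)=1931540 g(26,0)=5088865 g(26,2)=6533150 g(26,4)=6163885 g(26,6)=4653935 g(26,8)=2894320 g(26,10)=1496495 g(26,12)=642850 g(26,14)=227630 g(26,16)=65455 g(26,18)=14924 g(26,20)=2599 g(26,22)=325 g(26,24)=26 g(26,26)=1
t=27: g(27,-1)=7020405 g(27,1)=11622015 g(27,3)=12697035 g(27,5)=10817820 g(27,7)=7548255 g(27,9)=4390815 g(27,11)=2139345 g(27,13)=870480 g(27,15)=293085 g(27,17)=80379 g(27,19)=17523 g(27,21)=2924 g(27,23)=351 g(27,25)=27 g(27,27)=1
Paths never hitting -3: Σ_s g(27,s) = 57500460
Paths hitting -3: 2^27 - 57500460 = 76717268
P = 76717268/134217728 = 19179317/33554432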